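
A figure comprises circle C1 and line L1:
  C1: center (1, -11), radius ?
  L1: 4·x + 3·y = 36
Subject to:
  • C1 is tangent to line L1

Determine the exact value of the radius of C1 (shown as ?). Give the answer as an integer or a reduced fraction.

13

1. [C1‖L1]  r_C1² − 169 = 0  ⇒  r_C1 = 13 (r>0 drops 1)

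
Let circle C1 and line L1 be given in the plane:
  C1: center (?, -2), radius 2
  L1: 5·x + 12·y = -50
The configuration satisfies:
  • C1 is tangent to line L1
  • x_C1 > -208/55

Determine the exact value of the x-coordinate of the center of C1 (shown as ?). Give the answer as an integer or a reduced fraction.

0

1. [C1‖L1]  x_C1² + (52/5)x_C1 = 0  ⇒  x_C1 = -52/5 or 0
2. given x_C1 > -208/55: keep 0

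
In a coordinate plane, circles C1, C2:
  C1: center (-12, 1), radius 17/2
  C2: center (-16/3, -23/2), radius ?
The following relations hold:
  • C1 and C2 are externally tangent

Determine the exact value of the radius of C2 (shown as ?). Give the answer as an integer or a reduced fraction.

17/3

1. [ext C1·C2]  r_C2² + 17r_C2 − 1156/9 = 0  ⇒  r_C2 = 17/3 (r>0 drops 1)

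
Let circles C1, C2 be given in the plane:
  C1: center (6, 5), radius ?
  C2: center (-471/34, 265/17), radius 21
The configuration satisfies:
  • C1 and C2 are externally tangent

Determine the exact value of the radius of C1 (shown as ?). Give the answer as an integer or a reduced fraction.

1. [ext C1·C2]  r_C1² + 42r_C1 − 261/4 = 0  ⇒  r_C1 = 3/2 (r>0 drops 1)

3/2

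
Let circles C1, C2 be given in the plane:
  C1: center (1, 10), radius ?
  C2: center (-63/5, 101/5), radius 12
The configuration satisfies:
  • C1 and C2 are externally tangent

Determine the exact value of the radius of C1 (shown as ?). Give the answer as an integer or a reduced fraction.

5

1. [ext C1·C2]  r_C1² + 24r_C1 − 145 = 0  ⇒  r_C1 = 5 (r>0 drops 1)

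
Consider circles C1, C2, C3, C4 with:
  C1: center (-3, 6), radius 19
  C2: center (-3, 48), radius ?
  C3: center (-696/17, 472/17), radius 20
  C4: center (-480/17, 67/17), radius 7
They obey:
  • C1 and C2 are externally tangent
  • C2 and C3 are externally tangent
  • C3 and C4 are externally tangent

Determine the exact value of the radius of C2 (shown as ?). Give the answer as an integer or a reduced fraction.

1. [ext C1·C2]  r_C2² + 38r_C2 − 1403 = 0  ⇒  r_C2 = 23 (r>0 drops 1)
2. [ext C2·C3]  r_C2² + 40r_C2 − 1449 = 0  ⇒  r_C2 = 23 (r>0 drops 1)

23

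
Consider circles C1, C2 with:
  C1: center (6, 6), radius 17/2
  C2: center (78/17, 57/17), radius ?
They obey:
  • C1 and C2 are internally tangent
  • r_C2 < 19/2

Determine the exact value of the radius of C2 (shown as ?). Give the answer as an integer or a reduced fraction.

1. [int C1,C2]  r_C2² − 17r_C2 + 253/4 = 0  ⇒  r_C2 = 11/2 or 23/2
2. given r_C2 < 19/2: keep 11/2

11/2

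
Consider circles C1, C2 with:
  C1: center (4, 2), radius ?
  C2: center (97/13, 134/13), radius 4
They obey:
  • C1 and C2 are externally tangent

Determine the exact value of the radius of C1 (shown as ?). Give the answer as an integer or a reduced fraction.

1. [ext C1·C2]  r_C1² + 8r_C1 − 65 = 0  ⇒  r_C1 = 5 (r>0 drops 1)

5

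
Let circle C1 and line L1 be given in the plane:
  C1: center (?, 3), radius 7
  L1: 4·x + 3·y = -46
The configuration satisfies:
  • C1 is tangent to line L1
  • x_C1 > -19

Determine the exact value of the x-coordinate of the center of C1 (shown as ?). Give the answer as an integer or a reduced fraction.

1. [C1‖L1]  x_C1² + (55/2)x_C1 + 225/2 = 0  ⇒  x_C1 = -45/2 or -5
2. given x_C1 > -19: keep -5

-5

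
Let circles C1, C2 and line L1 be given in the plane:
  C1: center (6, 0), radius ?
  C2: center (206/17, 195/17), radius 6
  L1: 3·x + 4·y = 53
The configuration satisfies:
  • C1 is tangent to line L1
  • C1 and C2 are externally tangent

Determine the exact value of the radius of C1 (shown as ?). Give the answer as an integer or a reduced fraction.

1. [C1‖L1]  r_C1² − 49 = 0  ⇒  r_C1 = 7 (r>0 drops 1)
2. [ext C1·C2]  r_C1² + 12r_C1 − 133 = 0  ⇒  r_C1 = 7 (r>0 drops 1)

7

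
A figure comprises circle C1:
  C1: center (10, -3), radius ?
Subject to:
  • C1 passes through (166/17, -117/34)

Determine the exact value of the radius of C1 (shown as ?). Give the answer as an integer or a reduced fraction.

1. [C1∋P]  r_C1² − 1/4 = 0  ⇒  r_C1 = 1/2 (r>0 drops 1)

1/2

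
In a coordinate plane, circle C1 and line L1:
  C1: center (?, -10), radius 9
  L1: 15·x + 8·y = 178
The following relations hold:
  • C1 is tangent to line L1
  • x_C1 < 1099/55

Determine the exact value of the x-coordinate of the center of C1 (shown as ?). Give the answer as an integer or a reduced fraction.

1. [C1‖L1]  x_C1² − (172/5)x_C1 + 959/5 = 0  ⇒  x_C1 = 7 or 137/5
2. given x_C1 < 1099/55: keep 7

7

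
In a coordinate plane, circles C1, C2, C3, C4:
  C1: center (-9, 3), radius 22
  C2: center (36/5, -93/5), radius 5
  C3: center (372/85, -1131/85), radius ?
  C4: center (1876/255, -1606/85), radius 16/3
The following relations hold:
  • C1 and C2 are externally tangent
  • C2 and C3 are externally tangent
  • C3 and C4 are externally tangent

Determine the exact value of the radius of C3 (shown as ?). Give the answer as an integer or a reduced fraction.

1

1. [ext C2·C3]  r_C3² + 10r_C3 − 11 = 0  ⇒  r_C3 = 1 (r>0 drops 1)
2. [ext C3·C4]  r_C3² + (32/3)r_C3 − 35/3 = 0  ⇒  r_C3 = 1 (r>0 drops 1)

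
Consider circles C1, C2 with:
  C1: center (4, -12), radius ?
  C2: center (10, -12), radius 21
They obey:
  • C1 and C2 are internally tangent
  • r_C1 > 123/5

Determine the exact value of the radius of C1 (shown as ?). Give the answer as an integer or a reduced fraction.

1. [int C1,C2]  r_C1² − 42r_C1 + 405 = 0  ⇒  r_C1 = 15 or 27
2. given r_C1 > 123/5: keep 27

27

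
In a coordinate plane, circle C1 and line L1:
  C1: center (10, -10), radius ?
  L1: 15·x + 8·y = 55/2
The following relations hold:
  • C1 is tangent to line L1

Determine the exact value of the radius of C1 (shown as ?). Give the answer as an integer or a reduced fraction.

1. [C1‖L1]  r_C1² − 25/4 = 0  ⇒  r_C1 = 5/2 (r>0 drops 1)

5/2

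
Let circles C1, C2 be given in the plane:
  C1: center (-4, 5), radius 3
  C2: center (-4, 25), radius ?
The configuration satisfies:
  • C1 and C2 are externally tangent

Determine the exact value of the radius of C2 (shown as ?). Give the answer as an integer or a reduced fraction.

17

1. [ext C1·C2]  r_C2² + 6r_C2 − 391 = 0  ⇒  r_C2 = 17 (r>0 drops 1)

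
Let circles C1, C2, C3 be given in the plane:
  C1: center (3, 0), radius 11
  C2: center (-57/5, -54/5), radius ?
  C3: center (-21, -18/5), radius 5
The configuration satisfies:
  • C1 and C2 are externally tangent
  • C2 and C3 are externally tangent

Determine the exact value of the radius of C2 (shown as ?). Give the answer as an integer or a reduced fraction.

1. [ext C1·C2]  r_C2² + 22r_C2 − 203 = 0  ⇒  r_C2 = 7 (r>0 drops 1)
2. [ext C2·C3]  r_C2² + 10r_C2 − 119 = 0  ⇒  r_C2 = 7 (r>0 drops 1)

7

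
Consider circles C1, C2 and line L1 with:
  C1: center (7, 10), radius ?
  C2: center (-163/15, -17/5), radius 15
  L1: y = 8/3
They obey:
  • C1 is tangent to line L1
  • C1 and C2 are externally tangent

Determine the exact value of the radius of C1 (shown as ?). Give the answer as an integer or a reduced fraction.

1. [C1‖L1]  r_C1² − 484/9 = 0  ⇒  r_C1 = 22/3 (r>0 drops 1)
2. [ext C1·C2]  r_C1² + 30r_C1 − 2464/9 = 0  ⇒  r_C1 = 22/3 (r>0 drops 1)

22/3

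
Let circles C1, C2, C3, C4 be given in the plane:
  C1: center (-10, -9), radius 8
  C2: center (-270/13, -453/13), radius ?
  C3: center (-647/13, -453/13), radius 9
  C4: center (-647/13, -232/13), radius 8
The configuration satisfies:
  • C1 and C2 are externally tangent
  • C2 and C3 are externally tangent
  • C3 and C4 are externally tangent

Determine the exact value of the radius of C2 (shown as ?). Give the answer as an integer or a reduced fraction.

20

1. [ext C1·C2]  r_C2² + 16r_C2 − 720 = 0  ⇒  r_C2 = 20 (r>0 drops 1)
2. [ext C2·C3]  r_C2² + 18r_C2 − 760 = 0  ⇒  r_C2 = 20 (r>0 drops 1)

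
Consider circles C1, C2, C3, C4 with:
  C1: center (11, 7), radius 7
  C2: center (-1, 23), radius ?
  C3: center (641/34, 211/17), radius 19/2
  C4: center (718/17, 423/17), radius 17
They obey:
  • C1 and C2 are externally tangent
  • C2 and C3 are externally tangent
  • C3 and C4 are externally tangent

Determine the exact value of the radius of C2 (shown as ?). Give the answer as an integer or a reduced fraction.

1. [ext C1·C2]  r_C2² + 14r_C2 − 351 = 0  ⇒  r_C2 = 13 (r>0 drops 1)
2. [ext C2·C3]  r_C2² + 19r_C2 − 416 = 0  ⇒  r_C2 = 13 (r>0 drops 1)

13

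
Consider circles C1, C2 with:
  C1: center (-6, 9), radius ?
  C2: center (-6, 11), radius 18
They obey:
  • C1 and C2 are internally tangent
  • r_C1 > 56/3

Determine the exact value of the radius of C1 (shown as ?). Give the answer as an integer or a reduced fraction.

20

1. [int C1,C2]  r_C1² − 36r_C1 + 320 = 0  ⇒  r_C1 = 16 or 20
2. given r_C1 > 56/3: keep 20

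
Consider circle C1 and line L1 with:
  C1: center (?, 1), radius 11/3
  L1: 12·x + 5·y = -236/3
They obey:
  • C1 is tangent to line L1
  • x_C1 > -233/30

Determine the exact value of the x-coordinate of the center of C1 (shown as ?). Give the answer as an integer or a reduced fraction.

1. [C1‖L1]  x_C1² + (251/18)x_C1 + 197/6 = 0  ⇒  x_C1 = -197/18 or -3
2. given x_C1 > -233/30: keep -3

-3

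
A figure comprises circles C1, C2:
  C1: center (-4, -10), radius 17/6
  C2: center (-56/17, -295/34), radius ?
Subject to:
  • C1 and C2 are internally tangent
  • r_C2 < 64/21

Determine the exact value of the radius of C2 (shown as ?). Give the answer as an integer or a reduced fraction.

4/3

1. [int C1,C2]  r_C2² − (17/3)r_C2 + 52/9 = 0  ⇒  r_C2 = 4/3 or 13/3
2. given r_C2 < 64/21: keep 4/3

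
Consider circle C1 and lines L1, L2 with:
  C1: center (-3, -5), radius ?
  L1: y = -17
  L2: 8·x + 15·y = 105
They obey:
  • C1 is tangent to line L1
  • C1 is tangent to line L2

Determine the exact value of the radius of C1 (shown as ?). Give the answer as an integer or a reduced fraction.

12

1. [C1‖L1]  r_C1² − 144 = 0  ⇒  r_C1 = 12 (r>0 drops 1)
2. [C1‖L2]  r_C1² − 144 = 0  ⇒  r_C1 = 12 (r>0 drops 1)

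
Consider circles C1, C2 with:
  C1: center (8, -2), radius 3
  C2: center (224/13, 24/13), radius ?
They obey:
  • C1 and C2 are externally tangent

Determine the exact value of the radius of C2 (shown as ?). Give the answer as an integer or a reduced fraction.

1. [ext C1·C2]  r_C2² + 6r_C2 − 91 = 0  ⇒  r_C2 = 7 (r>0 drops 1)

7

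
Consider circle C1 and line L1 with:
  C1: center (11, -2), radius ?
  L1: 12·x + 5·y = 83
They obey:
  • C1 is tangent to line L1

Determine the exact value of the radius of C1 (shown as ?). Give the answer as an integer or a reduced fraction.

1. [C1‖L1]  r_C1² − 9 = 0  ⇒  r_C1 = 3 (r>0 drops 1)

3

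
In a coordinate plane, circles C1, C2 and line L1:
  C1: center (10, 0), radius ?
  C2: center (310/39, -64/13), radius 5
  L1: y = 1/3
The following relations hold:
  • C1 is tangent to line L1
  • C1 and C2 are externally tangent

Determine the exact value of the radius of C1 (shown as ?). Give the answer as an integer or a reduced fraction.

1. [C1‖L1]  r_C1² − 1/9 = 0  ⇒  r_C1 = 1/3 (r>0 drops 1)
2. [ext C1·C2]  r_C1² + 10r_C1 − 31/9 = 0  ⇒  r_C1 = 1/3 (r>0 drops 1)

1/3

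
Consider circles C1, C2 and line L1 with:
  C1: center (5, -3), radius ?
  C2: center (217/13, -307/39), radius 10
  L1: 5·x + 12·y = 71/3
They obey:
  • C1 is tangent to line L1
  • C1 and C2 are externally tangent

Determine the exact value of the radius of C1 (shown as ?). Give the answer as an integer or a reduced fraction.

8/3

1. [C1‖L1]  r_C1² − 64/9 = 0  ⇒  r_C1 = 8/3 (r>0 drops 1)
2. [ext C1·C2]  r_C1² + 20r_C1 − 544/9 = 0  ⇒  r_C1 = 8/3 (r>0 drops 1)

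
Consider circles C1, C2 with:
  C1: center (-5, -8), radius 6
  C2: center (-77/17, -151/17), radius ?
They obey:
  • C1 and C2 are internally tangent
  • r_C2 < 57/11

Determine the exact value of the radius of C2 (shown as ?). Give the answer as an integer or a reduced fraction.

5

1. [int C1,C2]  r_C2² − 12r_C2 + 35 = 0  ⇒  r_C2 = 5 or 7
2. given r_C2 < 57/11: keep 5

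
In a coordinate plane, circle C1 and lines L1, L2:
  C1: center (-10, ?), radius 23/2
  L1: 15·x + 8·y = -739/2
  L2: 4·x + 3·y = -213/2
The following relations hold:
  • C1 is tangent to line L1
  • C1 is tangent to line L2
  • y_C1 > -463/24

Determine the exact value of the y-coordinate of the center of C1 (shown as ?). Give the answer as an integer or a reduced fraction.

-3

1. [C1‖L1]  y_C1² + (439/8)y_C1 + 1245/8 = 0  ⇒  y_C1 = -415/8 or -3
2. [C1‖L2]  y_C1² + (133/3)y_C1 + 124 = 0  ⇒  y_C1 = -124/3 or -3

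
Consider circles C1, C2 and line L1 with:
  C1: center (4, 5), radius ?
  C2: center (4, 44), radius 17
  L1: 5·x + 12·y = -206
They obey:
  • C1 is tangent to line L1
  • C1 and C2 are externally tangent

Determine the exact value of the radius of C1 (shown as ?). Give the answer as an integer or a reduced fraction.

1. [C1‖L1]  r_C1² − 484 = 0  ⇒  r_C1 = 22 (r>0 drops 1)
2. [ext C1·C2]  r_C1² + 34r_C1 − 1232 = 0  ⇒  r_C1 = 22 (r>0 drops 1)

22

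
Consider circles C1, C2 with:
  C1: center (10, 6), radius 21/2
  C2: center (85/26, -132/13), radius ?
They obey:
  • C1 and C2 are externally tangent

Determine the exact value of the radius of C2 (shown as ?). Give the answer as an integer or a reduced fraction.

1. [ext C1·C2]  r_C2² + 21r_C2 − 196 = 0  ⇒  r_C2 = 7 (r>0 drops 1)

7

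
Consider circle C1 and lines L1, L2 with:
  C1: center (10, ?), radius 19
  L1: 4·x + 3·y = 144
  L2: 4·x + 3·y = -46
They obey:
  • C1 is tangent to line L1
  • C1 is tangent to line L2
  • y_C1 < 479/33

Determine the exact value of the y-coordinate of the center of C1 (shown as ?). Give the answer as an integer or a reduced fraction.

1. [C1‖L1]  y_C1² − (208/3)y_C1 + 199 = 0  ⇒  y_C1 = 3 or 199/3
2. [C1‖L2]  y_C1² + (172/3)y_C1 − 181 = 0  ⇒  y_C1 = -181/3 or 3

3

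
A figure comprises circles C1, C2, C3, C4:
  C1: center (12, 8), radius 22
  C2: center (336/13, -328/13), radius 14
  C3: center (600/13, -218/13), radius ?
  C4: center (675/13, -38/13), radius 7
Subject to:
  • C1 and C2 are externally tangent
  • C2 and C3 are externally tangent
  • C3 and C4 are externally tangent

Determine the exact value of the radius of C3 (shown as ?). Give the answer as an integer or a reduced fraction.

1. [ext C2·C3]  r_C3² + 28r_C3 − 288 = 0  ⇒  r_C3 = 8 (r>0 drops 1)
2. [ext C3·C4]  r_C3² + 14r_C3 − 176 = 0  ⇒  r_C3 = 8 (r>0 drops 1)

8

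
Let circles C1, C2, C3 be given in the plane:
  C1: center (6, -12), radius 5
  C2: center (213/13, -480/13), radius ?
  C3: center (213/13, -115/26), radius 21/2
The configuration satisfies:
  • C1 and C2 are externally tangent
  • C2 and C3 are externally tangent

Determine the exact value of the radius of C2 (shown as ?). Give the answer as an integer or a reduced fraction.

22

1. [ext C1·C2]  r_C2² + 10r_C2 − 704 = 0  ⇒  r_C2 = 22 (r>0 drops 1)
2. [ext C2·C3]  r_C2² + 21r_C2 − 946 = 0  ⇒  r_C2 = 22 (r>0 drops 1)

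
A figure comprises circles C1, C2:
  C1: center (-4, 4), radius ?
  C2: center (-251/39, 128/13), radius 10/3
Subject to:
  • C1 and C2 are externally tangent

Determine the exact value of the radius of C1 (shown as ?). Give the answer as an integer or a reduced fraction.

1. [ext C1·C2]  r_C1² + (20/3)r_C1 − 29 = 0  ⇒  r_C1 = 3 (r>0 drops 1)

3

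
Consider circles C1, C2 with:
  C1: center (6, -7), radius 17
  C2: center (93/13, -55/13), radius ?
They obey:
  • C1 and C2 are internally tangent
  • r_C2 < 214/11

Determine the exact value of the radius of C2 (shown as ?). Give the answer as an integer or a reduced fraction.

14

1. [int C1,C2]  r_C2² − 34r_C2 + 280 = 0  ⇒  r_C2 = 14 or 20
2. given r_C2 < 214/11: keep 14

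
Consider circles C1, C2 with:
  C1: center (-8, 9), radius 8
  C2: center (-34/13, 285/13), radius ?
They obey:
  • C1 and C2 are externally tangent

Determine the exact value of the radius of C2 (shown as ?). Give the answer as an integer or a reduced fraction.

6

1. [ext C1·C2]  r_C2² + 16r_C2 − 132 = 0  ⇒  r_C2 = 6 (r>0 drops 1)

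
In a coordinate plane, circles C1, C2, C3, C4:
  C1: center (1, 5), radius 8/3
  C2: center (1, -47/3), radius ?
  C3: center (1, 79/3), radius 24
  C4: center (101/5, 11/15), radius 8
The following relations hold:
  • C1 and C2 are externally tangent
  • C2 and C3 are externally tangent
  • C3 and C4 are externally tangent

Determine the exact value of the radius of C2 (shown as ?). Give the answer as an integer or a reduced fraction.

18

1. [ext C1·C2]  r_C2² + (16/3)r_C2 − 420 = 0  ⇒  r_C2 = 18 (r>0 drops 1)
2. [ext C2·C3]  r_C2² + 48r_C2 − 1188 = 0  ⇒  r_C2 = 18 (r>0 drops 1)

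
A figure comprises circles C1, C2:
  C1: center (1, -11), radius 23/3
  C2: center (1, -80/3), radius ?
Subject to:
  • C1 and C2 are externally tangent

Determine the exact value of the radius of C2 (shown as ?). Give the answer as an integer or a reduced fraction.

8

1. [ext C1·C2]  r_C2² + (46/3)r_C2 − 560/3 = 0  ⇒  r_C2 = 8 (r>0 drops 1)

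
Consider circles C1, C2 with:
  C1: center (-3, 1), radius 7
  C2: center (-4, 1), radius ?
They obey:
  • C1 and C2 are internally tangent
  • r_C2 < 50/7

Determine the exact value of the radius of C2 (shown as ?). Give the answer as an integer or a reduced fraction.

1. [int C1,C2]  r_C2² − 14r_C2 + 48 = 0  ⇒  r_C2 = 6 or 8
2. given r_C2 < 50/7: keep 6

6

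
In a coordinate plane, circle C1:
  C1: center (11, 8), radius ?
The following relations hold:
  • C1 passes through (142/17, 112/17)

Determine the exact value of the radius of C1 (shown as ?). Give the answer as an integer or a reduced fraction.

3

1. [C1∋P]  r_C1² − 9 = 0  ⇒  r_C1 = 3 (r>0 drops 1)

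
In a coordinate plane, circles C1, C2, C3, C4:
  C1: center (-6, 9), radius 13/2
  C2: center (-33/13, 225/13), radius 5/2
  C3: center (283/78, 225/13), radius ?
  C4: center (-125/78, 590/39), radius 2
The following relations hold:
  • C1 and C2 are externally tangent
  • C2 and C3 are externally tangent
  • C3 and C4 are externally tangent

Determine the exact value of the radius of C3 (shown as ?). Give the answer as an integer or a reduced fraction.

1. [ext C2·C3]  r_C3² + 5r_C3 − 286/9 = 0  ⇒  r_C3 = 11/3 (r>0 drops 1)
2. [ext C3·C4]  r_C3² + 4r_C3 − 253/9 = 0  ⇒  r_C3 = 11/3 (r>0 drops 1)

11/3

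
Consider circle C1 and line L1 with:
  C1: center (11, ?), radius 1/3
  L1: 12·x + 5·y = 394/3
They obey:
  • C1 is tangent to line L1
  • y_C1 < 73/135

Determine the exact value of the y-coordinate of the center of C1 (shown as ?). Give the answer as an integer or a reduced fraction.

-1

1. [C1‖L1]  y_C1² + (4/15)y_C1 − 11/15 = 0  ⇒  y_C1 = -1 or 11/15
2. given y_C1 < 73/135: keep -1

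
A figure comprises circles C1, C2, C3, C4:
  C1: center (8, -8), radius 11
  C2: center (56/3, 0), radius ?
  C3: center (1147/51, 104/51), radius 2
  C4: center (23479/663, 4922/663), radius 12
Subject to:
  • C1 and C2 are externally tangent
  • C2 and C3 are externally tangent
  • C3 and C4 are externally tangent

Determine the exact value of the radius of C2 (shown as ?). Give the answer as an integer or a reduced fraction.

7/3

1. [ext C1·C2]  r_C2² + 22r_C2 − 511/9 = 0  ⇒  r_C2 = 7/3 (r>0 drops 1)
2. [ext C2·C3]  r_C2² + 4r_C2 − 133/9 = 0  ⇒  r_C2 = 7/3 (r>0 drops 1)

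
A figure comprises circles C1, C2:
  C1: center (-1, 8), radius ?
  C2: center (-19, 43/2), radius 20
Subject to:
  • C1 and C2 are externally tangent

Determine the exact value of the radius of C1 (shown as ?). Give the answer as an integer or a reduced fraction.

1. [ext C1·C2]  r_C1² + 40r_C1 − 425/4 = 0  ⇒  r_C1 = 5/2 (r>0 drops 1)

5/2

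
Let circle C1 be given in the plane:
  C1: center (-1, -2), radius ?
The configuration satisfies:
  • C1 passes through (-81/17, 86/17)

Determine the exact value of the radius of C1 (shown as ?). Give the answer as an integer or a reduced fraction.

8

1. [C1∋P]  r_C1² − 64 = 0  ⇒  r_C1 = 8 (r>0 drops 1)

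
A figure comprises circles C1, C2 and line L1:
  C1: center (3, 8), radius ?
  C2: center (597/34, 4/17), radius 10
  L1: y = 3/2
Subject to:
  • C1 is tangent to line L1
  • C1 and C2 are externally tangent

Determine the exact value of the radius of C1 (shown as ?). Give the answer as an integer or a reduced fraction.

13/2

1. [C1‖L1]  r_C1² − 169/4 = 0  ⇒  r_C1 = 13/2 (r>0 drops 1)
2. [ext C1·C2]  r_C1² + 20r_C1 − 689/4 = 0  ⇒  r_C1 = 13/2 (r>0 drops 1)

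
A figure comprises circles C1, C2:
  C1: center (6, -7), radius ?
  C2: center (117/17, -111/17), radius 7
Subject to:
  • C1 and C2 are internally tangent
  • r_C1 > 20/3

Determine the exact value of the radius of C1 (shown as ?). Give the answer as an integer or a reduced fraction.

8

1. [int C1,C2]  r_C1² − 14r_C1 + 48 = 0  ⇒  r_C1 = 6 or 8
2. given r_C1 > 20/3: keep 8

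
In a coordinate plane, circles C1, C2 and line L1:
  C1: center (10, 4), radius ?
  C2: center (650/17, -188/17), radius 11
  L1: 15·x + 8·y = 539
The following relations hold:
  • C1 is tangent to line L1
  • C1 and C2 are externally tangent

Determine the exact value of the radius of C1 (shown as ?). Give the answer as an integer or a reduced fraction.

21

1. [C1‖L1]  r_C1² − 441 = 0  ⇒  r_C1 = 21 (r>0 drops 1)
2. [ext C1·C2]  r_C1² + 22r_C1 − 903 = 0  ⇒  r_C1 = 21 (r>0 drops 1)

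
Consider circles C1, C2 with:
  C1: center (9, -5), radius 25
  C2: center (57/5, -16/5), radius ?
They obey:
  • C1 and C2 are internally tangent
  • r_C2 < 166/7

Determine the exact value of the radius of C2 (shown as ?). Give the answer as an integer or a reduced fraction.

1. [int C1,C2]  r_C2² − 50r_C2 + 616 = 0  ⇒  r_C2 = 22 or 28
2. given r_C2 < 166/7: keep 22

22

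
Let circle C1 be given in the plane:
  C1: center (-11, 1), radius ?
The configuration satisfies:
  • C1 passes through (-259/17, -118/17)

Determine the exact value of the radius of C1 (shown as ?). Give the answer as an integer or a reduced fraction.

1. [C1∋P]  r_C1² − 81 = 0  ⇒  r_C1 = 9 (r>0 drops 1)

9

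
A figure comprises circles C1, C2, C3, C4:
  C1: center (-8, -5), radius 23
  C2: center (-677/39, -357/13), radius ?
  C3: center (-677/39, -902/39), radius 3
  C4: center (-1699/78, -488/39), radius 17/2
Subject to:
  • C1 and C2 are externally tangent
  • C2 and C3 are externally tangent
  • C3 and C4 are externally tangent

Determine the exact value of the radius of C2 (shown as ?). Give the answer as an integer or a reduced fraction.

1. [ext C1·C2]  r_C2² + 46r_C2 − 568/9 = 0  ⇒  r_C2 = 4/3 (r>0 drops 1)
2. [ext C2·C3]  r_C2² + 6r_C2 − 88/9 = 0  ⇒  r_C2 = 4/3 (r>0 drops 1)

4/3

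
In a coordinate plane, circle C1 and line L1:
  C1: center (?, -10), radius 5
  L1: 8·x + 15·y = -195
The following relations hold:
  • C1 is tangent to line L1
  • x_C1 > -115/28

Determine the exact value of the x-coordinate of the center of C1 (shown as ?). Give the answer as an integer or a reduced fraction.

5

1. [C1‖L1]  x_C1² + (45/4)x_C1 − 325/4 = 0  ⇒  x_C1 = -65/4 or 5
2. given x_C1 > -115/28: keep 5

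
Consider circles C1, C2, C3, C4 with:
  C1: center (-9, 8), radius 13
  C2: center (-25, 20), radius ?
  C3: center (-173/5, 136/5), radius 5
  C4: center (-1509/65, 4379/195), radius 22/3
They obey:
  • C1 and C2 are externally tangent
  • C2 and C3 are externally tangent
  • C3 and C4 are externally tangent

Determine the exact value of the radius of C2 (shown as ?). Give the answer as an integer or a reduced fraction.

7

1. [ext C1·C2]  r_C2² + 26r_C2 − 231 = 0  ⇒  r_C2 = 7 (r>0 drops 1)
2. [ext C2·C3]  r_C2² + 10r_C2 − 119 = 0  ⇒  r_C2 = 7 (r>0 drops 1)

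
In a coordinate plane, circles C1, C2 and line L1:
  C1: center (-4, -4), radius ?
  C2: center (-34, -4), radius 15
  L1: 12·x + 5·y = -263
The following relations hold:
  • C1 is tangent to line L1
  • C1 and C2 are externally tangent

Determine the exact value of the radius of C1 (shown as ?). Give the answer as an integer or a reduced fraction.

1. [C1‖L1]  r_C1² − 225 = 0  ⇒  r_C1 = 15 (r>0 drops 1)
2. [ext C1·C2]  r_C1² + 30r_C1 − 675 = 0  ⇒  r_C1 = 15 (r>0 drops 1)

15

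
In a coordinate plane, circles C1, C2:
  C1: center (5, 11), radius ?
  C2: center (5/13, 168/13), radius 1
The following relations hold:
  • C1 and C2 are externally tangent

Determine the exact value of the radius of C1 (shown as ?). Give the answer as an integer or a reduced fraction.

1. [ext C1·C2]  r_C1² + 2r_C1 − 24 = 0  ⇒  r_C1 = 4 (r>0 drops 1)

4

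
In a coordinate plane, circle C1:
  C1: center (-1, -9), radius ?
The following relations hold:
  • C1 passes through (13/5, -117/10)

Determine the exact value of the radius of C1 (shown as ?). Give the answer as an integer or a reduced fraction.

1. [C1∋P]  r_C1² − 81/4 = 0  ⇒  r_C1 = 9/2 (r>0 drops 1)

9/2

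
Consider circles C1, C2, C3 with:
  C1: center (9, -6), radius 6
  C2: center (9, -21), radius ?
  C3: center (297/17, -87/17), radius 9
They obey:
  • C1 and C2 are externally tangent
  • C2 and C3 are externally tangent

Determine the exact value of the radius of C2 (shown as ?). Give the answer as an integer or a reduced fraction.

9

1. [ext C1·C2]  r_C2² + 12r_C2 − 189 = 0  ⇒  r_C2 = 9 (r>0 drops 1)
2. [ext C2·C3]  r_C2² + 18r_C2 − 243 = 0  ⇒  r_C2 = 9 (r>0 drops 1)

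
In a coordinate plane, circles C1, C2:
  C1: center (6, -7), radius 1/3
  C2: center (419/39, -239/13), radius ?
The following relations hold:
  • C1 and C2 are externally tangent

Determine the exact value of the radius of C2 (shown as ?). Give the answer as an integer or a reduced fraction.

12

1. [ext C1·C2]  r_C2² + (2/3)r_C2 − 152 = 0  ⇒  r_C2 = 12 (r>0 drops 1)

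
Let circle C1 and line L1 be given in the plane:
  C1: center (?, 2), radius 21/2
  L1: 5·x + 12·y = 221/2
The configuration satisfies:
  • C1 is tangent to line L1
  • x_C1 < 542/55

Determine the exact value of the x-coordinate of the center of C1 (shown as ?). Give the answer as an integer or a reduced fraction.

-10

1. [C1‖L1]  x_C1² − (173/5)x_C1 − 446 = 0  ⇒  x_C1 = -10 or 223/5
2. given x_C1 < 542/55: keep -10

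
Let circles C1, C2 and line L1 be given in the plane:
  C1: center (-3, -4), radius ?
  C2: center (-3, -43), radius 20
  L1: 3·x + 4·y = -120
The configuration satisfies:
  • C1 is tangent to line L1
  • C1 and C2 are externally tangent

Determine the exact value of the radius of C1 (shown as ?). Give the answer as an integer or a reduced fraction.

1. [C1‖L1]  r_C1² − 361 = 0  ⇒  r_C1 = 19 (r>0 drops 1)
2. [ext C1·C2]  r_C1² + 40r_C1 − 1121 = 0  ⇒  r_C1 = 19 (r>0 drops 1)

19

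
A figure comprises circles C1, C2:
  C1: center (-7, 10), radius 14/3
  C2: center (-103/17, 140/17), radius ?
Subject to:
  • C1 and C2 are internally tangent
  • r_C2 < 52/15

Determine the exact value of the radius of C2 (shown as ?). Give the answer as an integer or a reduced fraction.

8/3

1. [int C1,C2]  r_C2² − (28/3)r_C2 + 160/9 = 0  ⇒  r_C2 = 8/3 or 20/3
2. given r_C2 < 52/15: keep 8/3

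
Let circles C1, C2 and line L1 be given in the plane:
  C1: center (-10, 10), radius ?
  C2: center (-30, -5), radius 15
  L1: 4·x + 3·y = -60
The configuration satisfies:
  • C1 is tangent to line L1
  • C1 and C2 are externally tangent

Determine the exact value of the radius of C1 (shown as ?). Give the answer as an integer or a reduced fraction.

10

1. [C1‖L1]  r_C1² − 100 = 0  ⇒  r_C1 = 10 (r>0 drops 1)
2. [ext C1·C2]  r_C1² + 30r_C1 − 400 = 0  ⇒  r_C1 = 10 (r>0 drops 1)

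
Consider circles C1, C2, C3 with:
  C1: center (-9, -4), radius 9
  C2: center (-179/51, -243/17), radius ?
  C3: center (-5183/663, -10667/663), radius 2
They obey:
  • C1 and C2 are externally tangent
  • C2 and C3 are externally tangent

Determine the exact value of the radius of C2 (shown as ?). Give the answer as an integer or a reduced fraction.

1. [ext C1·C2]  r_C2² + 18r_C2 − 496/9 = 0  ⇒  r_C2 = 8/3 (r>0 drops 1)
2. [ext C2·C3]  r_C2² + 4r_C2 − 160/9 = 0  ⇒  r_C2 = 8/3 (r>0 drops 1)

8/3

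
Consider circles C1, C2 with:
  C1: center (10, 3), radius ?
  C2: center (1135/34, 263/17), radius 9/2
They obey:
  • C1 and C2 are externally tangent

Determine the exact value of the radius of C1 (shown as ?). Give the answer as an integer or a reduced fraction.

1. [ext C1·C2]  r_C1² + 9r_C1 − 682 = 0  ⇒  r_C1 = 22 (r>0 drops 1)

22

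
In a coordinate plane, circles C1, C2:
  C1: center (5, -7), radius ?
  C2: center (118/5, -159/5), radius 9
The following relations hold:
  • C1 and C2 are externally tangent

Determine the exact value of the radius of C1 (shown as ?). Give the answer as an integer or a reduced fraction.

1. [ext C1·C2]  r_C1² + 18r_C1 − 880 = 0  ⇒  r_C1 = 22 (r>0 drops 1)

22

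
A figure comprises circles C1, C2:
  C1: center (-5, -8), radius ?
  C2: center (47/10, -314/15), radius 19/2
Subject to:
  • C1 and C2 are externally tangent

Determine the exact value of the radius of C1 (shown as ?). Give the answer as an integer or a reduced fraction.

20/3

1. [ext C1·C2]  r_C1² + 19r_C1 − 1540/9 = 0  ⇒  r_C1 = 20/3 (r>0 drops 1)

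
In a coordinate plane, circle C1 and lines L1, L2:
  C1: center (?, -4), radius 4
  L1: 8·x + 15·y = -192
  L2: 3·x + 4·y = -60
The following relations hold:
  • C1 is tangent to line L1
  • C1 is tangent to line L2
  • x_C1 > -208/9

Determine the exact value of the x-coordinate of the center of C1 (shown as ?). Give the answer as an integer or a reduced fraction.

-8

1. [C1‖L1]  x_C1² + 33x_C1 + 200 = 0  ⇒  x_C1 = -25 or -8
2. [C1‖L2]  x_C1² + (88/3)x_C1 + 512/3 = 0  ⇒  x_C1 = -64/3 or -8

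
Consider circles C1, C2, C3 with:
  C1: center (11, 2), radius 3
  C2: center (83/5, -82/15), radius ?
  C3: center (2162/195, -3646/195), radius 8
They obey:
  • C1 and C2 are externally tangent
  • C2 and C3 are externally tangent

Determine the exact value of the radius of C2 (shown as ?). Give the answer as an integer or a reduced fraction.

1. [ext C1·C2]  r_C2² + 6r_C2 − 703/9 = 0  ⇒  r_C2 = 19/3 (r>0 drops 1)
2. [ext C2·C3]  r_C2² + 16r_C2 − 1273/9 = 0  ⇒  r_C2 = 19/3 (r>0 drops 1)

19/3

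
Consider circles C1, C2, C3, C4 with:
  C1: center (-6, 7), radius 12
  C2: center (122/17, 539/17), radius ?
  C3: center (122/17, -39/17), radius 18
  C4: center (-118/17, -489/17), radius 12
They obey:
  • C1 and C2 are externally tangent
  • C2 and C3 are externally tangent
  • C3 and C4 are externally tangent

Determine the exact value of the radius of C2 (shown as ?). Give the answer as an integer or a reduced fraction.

1. [ext C1·C2]  r_C2² + 24r_C2 − 640 = 0  ⇒  r_C2 = 16 (r>0 drops 1)
2. [ext C2·C3]  r_C2² + 36r_C2 − 832 = 0  ⇒  r_C2 = 16 (r>0 drops 1)

16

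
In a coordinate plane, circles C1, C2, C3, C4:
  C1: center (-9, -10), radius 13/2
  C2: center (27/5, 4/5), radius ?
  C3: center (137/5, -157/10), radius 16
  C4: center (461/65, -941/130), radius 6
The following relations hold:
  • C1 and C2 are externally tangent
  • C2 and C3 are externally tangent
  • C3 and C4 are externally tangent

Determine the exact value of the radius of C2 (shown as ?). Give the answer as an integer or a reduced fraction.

23/2

1. [ext C1·C2]  r_C2² + 13r_C2 − 1127/4 = 0  ⇒  r_C2 = 23/2 (r>0 drops 1)
2. [ext C2·C3]  r_C2² + 32r_C2 − 2001/4 = 0  ⇒  r_C2 = 23/2 (r>0 drops 1)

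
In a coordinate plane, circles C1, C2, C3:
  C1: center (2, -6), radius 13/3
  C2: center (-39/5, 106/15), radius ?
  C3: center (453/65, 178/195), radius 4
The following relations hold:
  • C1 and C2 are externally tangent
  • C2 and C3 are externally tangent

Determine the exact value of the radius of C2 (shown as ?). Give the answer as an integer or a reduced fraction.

12

1. [ext C1·C2]  r_C2² + (26/3)r_C2 − 248 = 0  ⇒  r_C2 = 12 (r>0 drops 1)
2. [ext C2·C3]  r_C2² + 8r_C2 − 240 = 0  ⇒  r_C2 = 12 (r>0 drops 1)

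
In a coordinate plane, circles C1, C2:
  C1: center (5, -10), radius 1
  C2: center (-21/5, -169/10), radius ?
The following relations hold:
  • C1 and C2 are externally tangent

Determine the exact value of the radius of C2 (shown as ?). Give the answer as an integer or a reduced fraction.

21/2

1. [ext C1·C2]  r_C2² + 2r_C2 − 525/4 = 0  ⇒  r_C2 = 21/2 (r>0 drops 1)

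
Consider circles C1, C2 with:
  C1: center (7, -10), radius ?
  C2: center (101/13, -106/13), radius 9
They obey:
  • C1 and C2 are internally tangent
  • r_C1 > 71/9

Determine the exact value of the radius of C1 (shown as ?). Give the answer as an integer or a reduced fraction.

1. [int C1,C2]  r_C1² − 18r_C1 + 77 = 0  ⇒  r_C1 = 7 or 11
2. given r_C1 > 71/9: keep 11

11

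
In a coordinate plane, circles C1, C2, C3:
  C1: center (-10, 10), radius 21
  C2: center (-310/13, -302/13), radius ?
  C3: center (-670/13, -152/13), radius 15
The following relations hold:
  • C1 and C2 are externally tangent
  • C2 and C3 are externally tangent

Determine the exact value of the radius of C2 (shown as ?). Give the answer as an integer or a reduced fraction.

15

1. [ext C1·C2]  r_C2² + 42r_C2 − 855 = 0  ⇒  r_C2 = 15 (r>0 drops 1)
2. [ext C2·C3]  r_C2² + 30r_C2 − 675 = 0  ⇒  r_C2 = 15 (r>0 drops 1)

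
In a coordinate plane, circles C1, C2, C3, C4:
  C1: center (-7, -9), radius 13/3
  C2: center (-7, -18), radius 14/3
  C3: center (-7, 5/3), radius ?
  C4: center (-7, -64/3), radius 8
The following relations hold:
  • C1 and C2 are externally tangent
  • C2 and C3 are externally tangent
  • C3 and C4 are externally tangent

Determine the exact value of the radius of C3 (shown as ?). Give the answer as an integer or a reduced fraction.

1. [ext C2·C3]  r_C3² + (28/3)r_C3 − 365 = 0  ⇒  r_C3 = 15 (r>0 drops 1)
2. [ext C3·C4]  r_C3² + 16r_C3 − 465 = 0  ⇒  r_C3 = 15 (r>0 drops 1)

15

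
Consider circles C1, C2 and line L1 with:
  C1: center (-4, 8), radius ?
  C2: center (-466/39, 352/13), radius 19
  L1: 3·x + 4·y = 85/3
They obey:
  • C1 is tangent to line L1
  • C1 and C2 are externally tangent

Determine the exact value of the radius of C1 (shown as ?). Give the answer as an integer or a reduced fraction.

5/3

1. [C1‖L1]  r_C1² − 25/9 = 0  ⇒  r_C1 = 5/3 (r>0 drops 1)
2. [ext C1·C2]  r_C1² + 38r_C1 − 595/9 = 0  ⇒  r_C1 = 5/3 (r>0 drops 1)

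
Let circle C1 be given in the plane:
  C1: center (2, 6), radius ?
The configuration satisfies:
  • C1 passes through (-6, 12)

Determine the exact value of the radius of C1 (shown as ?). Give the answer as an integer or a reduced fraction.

1. [C1∋P]  r_C1² − 100 = 0  ⇒  r_C1 = 10 (r>0 drops 1)

10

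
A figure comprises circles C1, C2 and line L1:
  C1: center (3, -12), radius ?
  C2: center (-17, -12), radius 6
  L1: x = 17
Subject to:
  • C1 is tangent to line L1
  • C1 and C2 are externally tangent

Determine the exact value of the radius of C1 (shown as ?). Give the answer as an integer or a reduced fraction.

14

1. [C1‖L1]  r_C1² − 196 = 0  ⇒  r_C1 = 14 (r>0 drops 1)
2. [ext C1·C2]  r_C1² + 12r_C1 − 364 = 0  ⇒  r_C1 = 14 (r>0 drops 1)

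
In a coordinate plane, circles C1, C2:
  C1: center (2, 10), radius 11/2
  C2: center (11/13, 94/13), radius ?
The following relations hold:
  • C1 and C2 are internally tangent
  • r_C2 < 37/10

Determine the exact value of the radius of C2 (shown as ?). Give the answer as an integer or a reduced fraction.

1. [int C1,C2]  r_C2² − 11r_C2 + 85/4 = 0  ⇒  r_C2 = 5/2 or 17/2
2. given r_C2 < 37/10: keep 5/2

5/2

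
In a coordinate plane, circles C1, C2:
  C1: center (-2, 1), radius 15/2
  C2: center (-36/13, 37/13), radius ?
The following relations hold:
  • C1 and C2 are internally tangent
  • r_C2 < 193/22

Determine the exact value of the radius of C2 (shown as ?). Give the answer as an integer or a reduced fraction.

1. [int C1,C2]  r_C2² − 15r_C2 + 209/4 = 0  ⇒  r_C2 = 11/2 or 19/2
2. given r_C2 < 193/22: keep 11/2

11/2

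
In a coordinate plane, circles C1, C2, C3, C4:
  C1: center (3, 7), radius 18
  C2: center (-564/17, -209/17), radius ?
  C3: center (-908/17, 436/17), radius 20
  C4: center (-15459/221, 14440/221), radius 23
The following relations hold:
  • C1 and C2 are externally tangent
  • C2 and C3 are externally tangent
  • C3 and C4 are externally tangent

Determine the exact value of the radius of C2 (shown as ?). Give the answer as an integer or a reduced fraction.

23

1. [ext C1·C2]  r_C2² + 36r_C2 − 1357 = 0  ⇒  r_C2 = 23 (r>0 drops 1)
2. [ext C2·C3]  r_C2² + 40r_C2 − 1449 = 0  ⇒  r_C2 = 23 (r>0 drops 1)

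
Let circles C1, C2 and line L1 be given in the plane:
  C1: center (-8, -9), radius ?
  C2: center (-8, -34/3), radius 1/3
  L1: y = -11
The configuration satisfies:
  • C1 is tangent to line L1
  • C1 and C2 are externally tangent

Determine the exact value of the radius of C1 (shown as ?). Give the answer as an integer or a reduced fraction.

2

1. [C1‖L1]  r_C1² − 4 = 0  ⇒  r_C1 = 2 (r>0 drops 1)
2. [ext C1·C2]  r_C1² + (2/3)r_C1 − 16/3 = 0  ⇒  r_C1 = 2 (r>0 drops 1)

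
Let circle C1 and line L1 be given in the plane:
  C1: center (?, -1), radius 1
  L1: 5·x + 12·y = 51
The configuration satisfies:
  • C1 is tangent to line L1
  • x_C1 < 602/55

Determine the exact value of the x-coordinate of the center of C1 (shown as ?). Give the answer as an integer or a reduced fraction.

1. [C1‖L1]  x_C1² − (126/5)x_C1 + 152 = 0  ⇒  x_C1 = 10 or 76/5
2. given x_C1 < 602/55: keep 10

10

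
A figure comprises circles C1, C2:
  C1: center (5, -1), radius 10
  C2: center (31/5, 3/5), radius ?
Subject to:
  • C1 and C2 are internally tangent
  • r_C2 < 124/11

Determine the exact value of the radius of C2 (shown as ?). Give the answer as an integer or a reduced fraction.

8

1. [int C1,C2]  r_C2² − 20r_C2 + 96 = 0  ⇒  r_C2 = 8 or 12
2. given r_C2 < 124/11: keep 8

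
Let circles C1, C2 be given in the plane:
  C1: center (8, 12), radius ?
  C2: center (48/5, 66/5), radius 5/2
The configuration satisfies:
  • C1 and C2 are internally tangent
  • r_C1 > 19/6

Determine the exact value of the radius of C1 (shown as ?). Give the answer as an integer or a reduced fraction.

1. [int C1,C2]  r_C1² − 5r_C1 + 9/4 = 0  ⇒  r_C1 = 1/2 or 9/2
2. given r_C1 > 19/6: keep 9/2

9/2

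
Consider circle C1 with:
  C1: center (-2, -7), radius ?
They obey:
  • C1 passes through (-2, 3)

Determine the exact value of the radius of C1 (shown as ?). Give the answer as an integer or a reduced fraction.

10

1. [C1∋P]  r_C1² − 100 = 0  ⇒  r_C1 = 10 (r>0 drops 1)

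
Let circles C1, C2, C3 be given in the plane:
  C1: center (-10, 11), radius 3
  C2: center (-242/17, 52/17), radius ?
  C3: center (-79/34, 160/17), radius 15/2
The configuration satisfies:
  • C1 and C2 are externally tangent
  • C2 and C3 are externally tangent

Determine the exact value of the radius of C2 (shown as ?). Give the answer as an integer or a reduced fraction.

6

1. [ext C1·C2]  r_C2² + 6r_C2 − 72 = 0  ⇒  r_C2 = 6 (r>0 drops 1)
2. [ext C2·C3]  r_C2² + 15r_C2 − 126 = 0  ⇒  r_C2 = 6 (r>0 drops 1)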